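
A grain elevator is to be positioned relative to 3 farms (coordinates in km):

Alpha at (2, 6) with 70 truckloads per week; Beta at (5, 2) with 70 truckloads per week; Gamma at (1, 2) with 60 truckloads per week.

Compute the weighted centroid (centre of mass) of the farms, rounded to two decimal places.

The minimiser of Σwᵢ‖p−pᵢ‖² is the weighted centroid p* = (Σwᵢpᵢ)/(Σwᵢ).
Σwᵢ = 200.
Σwᵢxᵢ = 70·2 + 70·5 + 60·1 = 550.
Σwᵢyᵢ = 70·6 + 70·2 + 60·2 = 680.
x* = 550/200 = 2.75, y* = 680/200 = 3.40.

(2.75, 3.40)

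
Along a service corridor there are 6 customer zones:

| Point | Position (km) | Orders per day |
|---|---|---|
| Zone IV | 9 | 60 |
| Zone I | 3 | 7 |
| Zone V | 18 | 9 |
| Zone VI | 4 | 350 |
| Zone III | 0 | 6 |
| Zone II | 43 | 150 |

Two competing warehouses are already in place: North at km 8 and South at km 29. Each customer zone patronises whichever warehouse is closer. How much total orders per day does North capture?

432

The indifferent point is the midpoint (8+29)/2 = 18.5; customer zones left of it (closer to North at 8) go to North, those right go to South.
  Zone III at 0 (w=6) → North
  Zone I at 3 (w=7) → North
  Zone VI at 4 (w=350) → North
  Zone IV at 9 (w=60) → North
  Zone V at 18 (w=9) → North
  Zone II at 43 (w=150) → South
North captures 432; South captures 150.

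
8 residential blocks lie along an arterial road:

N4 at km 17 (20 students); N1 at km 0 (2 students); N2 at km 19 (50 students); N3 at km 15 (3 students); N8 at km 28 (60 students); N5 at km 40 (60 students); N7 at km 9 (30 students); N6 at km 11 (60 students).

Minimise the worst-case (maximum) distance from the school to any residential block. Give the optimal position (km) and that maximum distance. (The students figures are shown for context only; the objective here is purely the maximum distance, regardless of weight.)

location 20, max distance 20

The 1-center on a line is the midpoint of the two extreme points: leftmost at 0, rightmost at 40.
Optimal location = (0 + 40)/2 = 20; maximum distance = (40 − 0)/2 = 20.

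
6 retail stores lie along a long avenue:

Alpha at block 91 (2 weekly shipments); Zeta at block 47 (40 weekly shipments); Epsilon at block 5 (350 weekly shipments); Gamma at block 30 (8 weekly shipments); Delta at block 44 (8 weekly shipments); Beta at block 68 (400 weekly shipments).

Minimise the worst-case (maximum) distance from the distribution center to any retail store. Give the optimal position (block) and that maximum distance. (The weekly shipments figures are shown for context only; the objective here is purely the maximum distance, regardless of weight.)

location 48, max distance 43

The 1-center on a line is the midpoint of the two extreme points: leftmost at 5, rightmost at 91.
Optimal location = (5 + 91)/2 = 48; maximum distance = (91 − 5)/2 = 43.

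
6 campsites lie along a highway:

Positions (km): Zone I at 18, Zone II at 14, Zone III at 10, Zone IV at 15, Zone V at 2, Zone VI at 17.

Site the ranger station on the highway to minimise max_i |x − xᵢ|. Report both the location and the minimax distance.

location 10, max distance 8

The 1-center on a line is the midpoint of the two extreme points: leftmost at 2, rightmost at 18.
Optimal location = (2 + 18)/2 = 10; maximum distance = (18 − 2)/2 = 8.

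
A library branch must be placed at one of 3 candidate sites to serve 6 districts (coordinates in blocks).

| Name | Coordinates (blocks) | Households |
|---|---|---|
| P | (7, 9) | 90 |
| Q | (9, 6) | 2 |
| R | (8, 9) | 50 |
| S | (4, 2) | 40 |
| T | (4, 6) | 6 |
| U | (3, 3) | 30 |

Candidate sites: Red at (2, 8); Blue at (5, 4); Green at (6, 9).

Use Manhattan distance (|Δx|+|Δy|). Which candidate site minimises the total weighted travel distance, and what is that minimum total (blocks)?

Total weighted distance at each candidate:
  Red (2, 8): total = 1432
  Blue (5, 4): total = 1270
  Green (6, 9): total = 862
Minimum is at Green with total 862 blocks.

Green, total 862 blocks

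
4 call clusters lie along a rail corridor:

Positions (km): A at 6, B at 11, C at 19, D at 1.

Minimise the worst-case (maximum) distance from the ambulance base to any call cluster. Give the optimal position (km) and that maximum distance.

The 1-center on a line is the midpoint of the two extreme points: leftmost at 1, rightmost at 19.
Optimal location = (1 + 19)/2 = 10; maximum distance = (19 − 1)/2 = 9.

location 10, max distance 9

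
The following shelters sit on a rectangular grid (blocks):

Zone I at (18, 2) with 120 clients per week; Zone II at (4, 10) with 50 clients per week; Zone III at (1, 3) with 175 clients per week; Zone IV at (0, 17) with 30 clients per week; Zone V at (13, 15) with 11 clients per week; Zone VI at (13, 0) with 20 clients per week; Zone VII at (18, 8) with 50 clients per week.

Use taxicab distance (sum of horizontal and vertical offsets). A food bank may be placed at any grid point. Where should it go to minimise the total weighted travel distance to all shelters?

Manhattan distance separates: Σwᵢ(|x−xᵢ|+|y−yᵢ|) = Σwᵢ|x−xᵢ| + Σwᵢ|y−yᵢ|, so x and y are optimised independently as 1-D weighted medians.
Total weight W = 456; half = 228.
x-coordinate, sorted with cumulative weight:
  x=0 (Zone IV, w=30) cum 30
  x=1 (Zone III, w=175) cum 205
  x=4 (Zone II, w=50) cum 255  ← median
  x=13 (Zone V, w=11) cum 266
  x=13 (Zone VI, w=20) cum 286
  x=18 (Zone I, w=120) cum 406
  x=18 (Zone VII, w=50) cum 456
⇒ x* = 4
y-coordinate, sorted with cumulative weight:
  y=0 (Zone VI, w=20) cum 20
  y=2 (Zone I, w=120) cum 140
  y=3 (Zone III, w=175) cum 315  ← median
  y=8 (Zone VII, w=50) cum 365
  y=10 (Zone II, w=50) cum 415
  y=15 (Zone V, w=11) cum 426
  y=17 (Zone IV, w=30) cum 456
⇒ y* = 3

(4, 3)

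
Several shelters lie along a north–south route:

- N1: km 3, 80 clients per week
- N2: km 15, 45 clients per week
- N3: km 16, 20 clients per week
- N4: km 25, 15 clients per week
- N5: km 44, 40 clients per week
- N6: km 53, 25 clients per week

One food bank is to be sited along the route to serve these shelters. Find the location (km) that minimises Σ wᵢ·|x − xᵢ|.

x = 15

For a sum of weighted absolute distances on a line, the optimum is the weighted median (not the mean). Total weight W = 225; half-weight = 112.5.
Sort by position and accumulate weight:
  km 3 (N1, w=80) → cum 80
  km 15 (N2, w=45) → cum 125  ≥ 112.5 → median here
  km 16 (N3, w=20) → cum 145
  km 25 (N4, w=15) → cum 160
  km 44 (N5, w=40) → cum 200
  km 53 (N6, w=25) → cum 225
Optimal location: km 15.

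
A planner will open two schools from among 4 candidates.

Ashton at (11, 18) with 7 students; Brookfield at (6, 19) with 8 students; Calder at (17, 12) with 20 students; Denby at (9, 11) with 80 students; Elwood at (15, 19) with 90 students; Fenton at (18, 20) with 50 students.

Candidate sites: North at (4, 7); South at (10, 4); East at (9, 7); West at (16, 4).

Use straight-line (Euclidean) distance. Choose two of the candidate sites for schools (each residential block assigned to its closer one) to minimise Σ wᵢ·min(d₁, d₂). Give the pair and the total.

{East, West}, total 2656.5

Evaluate every pair (each demand assigned to the nearer of the two):
  {East, West}: total = 2656.5
  {North, East}: total = 2682.3
  {South, East}: total = 2683.9
  {North, West}: total = 3021.3
  {South, West}: total = 3108.6
  {North, South}: total = 3230.9
Best pair: {East, West} with total 2656.5.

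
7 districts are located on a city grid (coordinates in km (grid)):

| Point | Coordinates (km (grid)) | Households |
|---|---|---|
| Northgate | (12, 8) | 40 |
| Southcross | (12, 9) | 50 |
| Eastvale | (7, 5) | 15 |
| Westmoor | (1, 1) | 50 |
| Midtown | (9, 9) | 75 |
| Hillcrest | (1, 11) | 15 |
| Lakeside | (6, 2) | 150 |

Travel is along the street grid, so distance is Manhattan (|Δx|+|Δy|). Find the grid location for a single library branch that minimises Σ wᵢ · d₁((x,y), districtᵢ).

Manhattan distance separates: Σwᵢ(|x−xᵢ|+|y−yᵢ|) = Σwᵢ|x−xᵢ| + Σwᵢ|y−yᵢ|, so x and y are optimised independently as 1-D weighted medians.
Total weight W = 395; half = 197.5.
x-coordinate, sorted with cumulative weight:
  x=1 (Westmoor, w=50) cum 50
  x=1 (Hillcrest, w=15) cum 65
  x=6 (Lakeside, w=150) cum 215  ← median
  x=7 (Eastvale, w=15) cum 230
  x=9 (Midtown, w=75) cum 305
  x=12 (Northgate, w=40) cum 345
  x=12 (Southcross, w=50) cum 395
⇒ x* = 6
y-coordinate, sorted with cumulative weight:
  y=1 (Westmoor, w=50) cum 50
  y=2 (Lakeside, w=150) cum 200  ← median
  y=5 (Eastvale, w=15) cum 215
  y=8 (Northgate, w=40) cum 255
  y=9 (Southcross, w=50) cum 305
  y=9 (Midtown, w=75) cum 380
  y=11 (Hillcrest, w=15) cum 395
⇒ y* = 2

(6, 2)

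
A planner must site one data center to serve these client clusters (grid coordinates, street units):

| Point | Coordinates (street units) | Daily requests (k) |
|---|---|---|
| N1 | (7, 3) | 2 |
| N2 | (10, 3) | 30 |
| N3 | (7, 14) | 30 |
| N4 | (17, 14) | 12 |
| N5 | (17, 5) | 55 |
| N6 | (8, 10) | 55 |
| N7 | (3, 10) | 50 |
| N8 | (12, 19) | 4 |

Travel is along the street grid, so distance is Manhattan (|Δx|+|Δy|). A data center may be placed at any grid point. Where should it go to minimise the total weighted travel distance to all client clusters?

Manhattan distance separates: Σwᵢ(|x−xᵢ|+|y−yᵢ|) = Σwᵢ|x−xᵢ| + Σwᵢ|y−yᵢ|, so x and y are optimised independently as 1-D weighted medians.
Total weight W = 238; half = 119.
x-coordinate, sorted with cumulative weight:
  x=3 (N7, w=50) cum 50
  x=7 (N1, w=2) cum 52
  x=7 (N3, w=30) cum 82
  x=8 (N6, w=55) cum 137  ← median
  x=10 (N2, w=30) cum 167
  x=12 (N8, w=4) cum 171
  x=17 (N4, w=12) cum 183
  x=17 (N5, w=55) cum 238
⇒ x* = 8
y-coordinate, sorted with cumulative weight:
  y=3 (N1, w=2) cum 2
  y=3 (N2, w=30) cum 32
  y=5 (N5, w=55) cum 87
  y=10 (N6, w=55) cum 142  ← median
  y=10 (N7, w=50) cum 192
  y=14 (N3, w=30) cum 222
  y=14 (N4, w=12) cum 234
  y=19 (N8, w=4) cum 238
⇒ y* = 10

(8, 10)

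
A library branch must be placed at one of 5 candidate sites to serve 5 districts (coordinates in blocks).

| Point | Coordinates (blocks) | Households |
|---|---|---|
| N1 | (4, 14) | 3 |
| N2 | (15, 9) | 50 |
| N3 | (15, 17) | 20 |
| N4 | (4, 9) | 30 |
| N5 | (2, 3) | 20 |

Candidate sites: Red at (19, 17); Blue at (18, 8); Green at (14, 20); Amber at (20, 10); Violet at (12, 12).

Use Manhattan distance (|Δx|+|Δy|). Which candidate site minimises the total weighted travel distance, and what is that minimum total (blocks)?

Violet, total 1200 blocks

Total weighted distance at each candidate:
  Red (19, 17): total = 2044
  Blue (18, 8): total = 1370
  Green (14, 20): total = 1938
  Amber (20, 10): total = 1610
  Violet (12, 12): total = 1200
Minimum is at Violet with total 1200 blocks.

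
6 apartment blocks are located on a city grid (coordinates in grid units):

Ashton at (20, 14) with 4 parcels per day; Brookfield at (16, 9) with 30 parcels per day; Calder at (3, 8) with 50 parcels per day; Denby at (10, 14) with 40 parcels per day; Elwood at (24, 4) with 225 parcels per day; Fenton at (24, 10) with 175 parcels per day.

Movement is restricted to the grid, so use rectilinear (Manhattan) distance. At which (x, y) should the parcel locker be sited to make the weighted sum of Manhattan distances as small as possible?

(24, 8)

Manhattan distance separates: Σwᵢ(|x−xᵢ|+|y−yᵢ|) = Σwᵢ|x−xᵢ| + Σwᵢ|y−yᵢ|, so x and y are optimised independently as 1-D weighted medians.
Total weight W = 524; half = 262.
x-coordinate, sorted with cumulative weight:
  x=3 (Calder, w=50) cum 50
  x=10 (Denby, w=40) cum 90
  x=16 (Brookfield, w=30) cum 120
  x=20 (Ashton, w=4) cum 124
  x=24 (Elwood, w=225) cum 349  ← median
  x=24 (Fenton, w=175) cum 524
⇒ x* = 24
y-coordinate, sorted with cumulative weight:
  y=4 (Elwood, w=225) cum 225
  y=8 (Calder, w=50) cum 275  ← median
  y=9 (Brookfield, w=30) cum 305
  y=10 (Fenton, w=175) cum 480
  y=14 (Ashton, w=4) cum 484
  y=14 (Denby, w=40) cum 524
⇒ y* = 8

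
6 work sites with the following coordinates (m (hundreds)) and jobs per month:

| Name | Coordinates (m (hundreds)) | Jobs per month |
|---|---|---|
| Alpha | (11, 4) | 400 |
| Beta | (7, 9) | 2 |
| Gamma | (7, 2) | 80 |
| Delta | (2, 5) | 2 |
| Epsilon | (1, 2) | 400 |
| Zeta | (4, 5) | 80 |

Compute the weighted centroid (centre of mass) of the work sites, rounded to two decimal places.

The minimiser of Σwᵢ‖p−pᵢ‖² is the weighted centroid p* = (Σwᵢpᵢ)/(Σwᵢ).
Σwᵢ = 964.
Σwᵢxᵢ = 400·11 + 2·7 + 80·7 + 2·2 + 400·1 + 80·4 = 5698.
Σwᵢyᵢ = 400·4 + 2·9 + 80·2 + 2·5 + 400·2 + 80·5 = 2988.
x* = 5698/964 = 5.91, y* = 2988/964 = 3.10.

(5.91, 3.10)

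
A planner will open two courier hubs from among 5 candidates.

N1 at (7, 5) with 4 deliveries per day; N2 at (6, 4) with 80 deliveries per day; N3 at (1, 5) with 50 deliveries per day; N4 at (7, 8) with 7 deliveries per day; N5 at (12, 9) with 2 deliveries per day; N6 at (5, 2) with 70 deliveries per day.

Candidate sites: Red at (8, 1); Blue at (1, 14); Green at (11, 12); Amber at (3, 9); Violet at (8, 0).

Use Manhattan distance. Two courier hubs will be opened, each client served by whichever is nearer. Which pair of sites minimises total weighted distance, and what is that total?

Evaluate every pair (each demand assigned to the nearer of the two):
  {Red, Amber}: total = 1053
  {Amber, Violet}: total = 1207
  {Red, Blue}: total = 1230
  {Red, Green}: total = 1314
  {Red, Violet}: total = 1330
  {Blue, Violet}: total = 1393
  {Green, Violet}: total = 1518
  {Green, Amber}: total = 1645
  {Blue, Amber}: total = 1655
  {Blue, Green}: total = 2718
Best pair: {Red, Amber} with total 1053.

{Red, Amber}, total 1053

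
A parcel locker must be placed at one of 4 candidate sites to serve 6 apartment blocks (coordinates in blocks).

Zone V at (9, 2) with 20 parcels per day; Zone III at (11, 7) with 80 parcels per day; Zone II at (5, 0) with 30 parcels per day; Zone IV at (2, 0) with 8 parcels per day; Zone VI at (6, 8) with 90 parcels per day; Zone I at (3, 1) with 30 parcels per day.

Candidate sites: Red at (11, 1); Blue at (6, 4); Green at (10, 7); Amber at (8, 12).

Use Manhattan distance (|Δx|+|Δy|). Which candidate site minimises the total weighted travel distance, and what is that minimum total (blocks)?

Blue, total 1494 blocks

Total weighted distance at each candidate:
  Red (11, 1): total = 2150
  Blue (6, 4): total = 1494
  Green (10, 7): total = 1520
  Amber (8, 12): total = 2474
Minimum is at Blue with total 1494 blocks.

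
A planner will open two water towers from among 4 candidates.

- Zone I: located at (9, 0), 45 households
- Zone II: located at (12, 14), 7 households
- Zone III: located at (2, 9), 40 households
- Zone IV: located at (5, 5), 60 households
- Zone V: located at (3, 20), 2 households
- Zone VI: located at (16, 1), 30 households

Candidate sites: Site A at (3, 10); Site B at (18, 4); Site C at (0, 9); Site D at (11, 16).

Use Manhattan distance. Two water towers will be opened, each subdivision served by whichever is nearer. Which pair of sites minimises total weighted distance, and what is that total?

Evaluate every pair (each demand assigned to the nearer of the two):
  {Site A, Site B}: total = 1346
  {Site B, Site C}: total = 1495
  {Site A, Site D}: total = 1861
  {Site A, Site C}: total = 1991
  {Site C, Site D}: total = 2075
  {Site B, Site D}: total = 2260
Best pair: {Site A, Site B} with total 1346.

{Site A, Site B}, total 1346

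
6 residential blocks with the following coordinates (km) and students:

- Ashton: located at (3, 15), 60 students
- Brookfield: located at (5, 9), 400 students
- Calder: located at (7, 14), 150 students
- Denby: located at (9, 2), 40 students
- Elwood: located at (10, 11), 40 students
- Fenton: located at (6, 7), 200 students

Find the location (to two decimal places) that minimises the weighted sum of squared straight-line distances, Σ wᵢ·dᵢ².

(5.83, 9.57)

The minimiser of Σwᵢ‖p−pᵢ‖² is the weighted centroid p* = (Σwᵢpᵢ)/(Σwᵢ).
Σwᵢ = 890.
Σwᵢxᵢ = 60·3 + 400·5 + 150·7 + 40·9 + 40·10 + 200·6 = 5190.
Σwᵢyᵢ = 60·15 + 400·9 + 150·14 + 40·2 + 40·11 + 200·7 = 8520.
x* = 5190/890 = 5.83, y* = 8520/890 = 9.57.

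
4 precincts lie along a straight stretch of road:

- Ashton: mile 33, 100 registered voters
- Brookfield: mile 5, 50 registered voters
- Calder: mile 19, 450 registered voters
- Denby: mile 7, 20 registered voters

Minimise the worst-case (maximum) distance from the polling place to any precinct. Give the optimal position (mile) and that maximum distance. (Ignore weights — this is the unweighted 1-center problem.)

location 19, max distance 14

The 1-center on a line is the midpoint of the two extreme points: leftmost at 5, rightmost at 33.
Optimal location = (5 + 33)/2 = 19; maximum distance = (33 − 5)/2 = 14.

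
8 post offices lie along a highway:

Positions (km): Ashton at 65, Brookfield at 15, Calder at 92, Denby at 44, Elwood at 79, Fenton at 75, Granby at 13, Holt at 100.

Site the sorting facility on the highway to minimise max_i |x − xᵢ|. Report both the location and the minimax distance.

location 56.5, max distance 43.5

The 1-center on a line is the midpoint of the two extreme points: leftmost at 13, rightmost at 100.
Optimal location = (13 + 100)/2 = 56.5; maximum distance = (100 − 13)/2 = 43.5.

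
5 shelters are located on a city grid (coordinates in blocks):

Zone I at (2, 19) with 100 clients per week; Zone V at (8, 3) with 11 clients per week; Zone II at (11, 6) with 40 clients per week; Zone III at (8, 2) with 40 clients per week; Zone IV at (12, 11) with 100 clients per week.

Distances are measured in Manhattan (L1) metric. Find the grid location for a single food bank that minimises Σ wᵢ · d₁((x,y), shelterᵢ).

(8, 11)

Manhattan distance separates: Σwᵢ(|x−xᵢ|+|y−yᵢ|) = Σwᵢ|x−xᵢ| + Σwᵢ|y−yᵢ|, so x and y are optimised independently as 1-D weighted medians.
Total weight W = 291; half = 145.5.
x-coordinate, sorted with cumulative weight:
  x=2 (Zone I, w=100) cum 100
  x=8 (Zone V, w=11) cum 111
  x=8 (Zone III, w=40) cum 151  ← median
  x=11 (Zone II, w=40) cum 191
  x=12 (Zone IV, w=100) cum 291
⇒ x* = 8
y-coordinate, sorted with cumulative weight:
  y=2 (Zone III, w=40) cum 40
  y=3 (Zone V, w=11) cum 51
  y=6 (Zone II, w=40) cum 91
  y=11 (Zone IV, w=100) cum 191  ← median
  y=19 (Zone I, w=100) cum 291
⇒ y* = 11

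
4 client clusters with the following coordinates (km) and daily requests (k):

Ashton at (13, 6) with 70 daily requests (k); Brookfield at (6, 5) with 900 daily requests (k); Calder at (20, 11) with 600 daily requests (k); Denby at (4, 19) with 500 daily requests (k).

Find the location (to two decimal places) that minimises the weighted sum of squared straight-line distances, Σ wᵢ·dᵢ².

(9.81, 10.15)

The minimiser of Σwᵢ‖p−pᵢ‖² is the weighted centroid p* = (Σwᵢpᵢ)/(Σwᵢ).
Σwᵢ = 2070.
Σwᵢxᵢ = 70·13 + 900·6 + 600·20 + 500·4 = 20310.
Σwᵢyᵢ = 70·6 + 900·5 + 600·11 + 500·19 = 21020.
x* = 20310/2070 = 9.81, y* = 21020/2070 = 10.15.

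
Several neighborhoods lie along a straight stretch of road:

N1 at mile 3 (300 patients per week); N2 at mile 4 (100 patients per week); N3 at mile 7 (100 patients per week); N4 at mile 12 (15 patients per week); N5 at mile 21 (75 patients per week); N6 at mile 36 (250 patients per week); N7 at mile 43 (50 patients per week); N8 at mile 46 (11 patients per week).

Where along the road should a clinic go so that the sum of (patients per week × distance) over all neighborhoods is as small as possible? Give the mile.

x = 7

For a sum of weighted absolute distances on a line, the optimum is the weighted median (not the mean). Total weight W = 901; half-weight = 450.5.
Sort by position and accumulate weight:
  mile 3 (N1, w=300) → cum 300
  mile 4 (N2, w=100) → cum 400
  mile 7 (N3, w=100) → cum 500  ≥ 450.5 → median here
  mile 12 (N4, w=15) → cum 515
  mile 21 (N5, w=75) → cum 590
  mile 36 (N6, w=250) → cum 840
  mile 43 (N7, w=50) → cum 890
  mile 46 (N8, w=11) → cum 901
Optimal location: mile 7.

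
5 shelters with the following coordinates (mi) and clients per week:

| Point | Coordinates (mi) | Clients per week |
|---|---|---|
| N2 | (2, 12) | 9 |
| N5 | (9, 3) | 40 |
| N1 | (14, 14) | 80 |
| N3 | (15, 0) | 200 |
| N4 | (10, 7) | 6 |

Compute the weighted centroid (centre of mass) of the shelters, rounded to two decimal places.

The minimiser of Σwᵢ‖p−pᵢ‖² is the weighted centroid p* = (Σwᵢpᵢ)/(Σwᵢ).
Σwᵢ = 335.
Σwᵢxᵢ = 9·2 + 40·9 + 80·14 + 200·15 + 6·10 = 4558.
Σwᵢyᵢ = 9·12 + 40·3 + 80·14 + 200·0 + 6·7 = 1390.
x* = 4558/335 = 13.61, y* = 1390/335 = 4.15.

(13.61, 4.15)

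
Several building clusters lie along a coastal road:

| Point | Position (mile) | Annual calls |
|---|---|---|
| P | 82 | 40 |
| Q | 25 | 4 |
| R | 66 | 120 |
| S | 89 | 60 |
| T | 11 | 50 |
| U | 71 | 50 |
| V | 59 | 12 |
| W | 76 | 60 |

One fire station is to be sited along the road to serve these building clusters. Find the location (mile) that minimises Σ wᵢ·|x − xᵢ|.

For a sum of weighted absolute distances on a line, the optimum is the weighted median (not the mean). Total weight W = 396; half-weight = 198.
Sort by position and accumulate weight:
  mile 11 (T, w=50) → cum 50
  mile 25 (Q, w=4) → cum 54
  mile 59 (V, w=12) → cum 66
  mile 66 (R, w=120) → cum 186
  mile 71 (U, w=50) → cum 236  ≥ 198 → median here
  mile 76 (W, w=60) → cum 296
  mile 82 (P, w=40) → cum 336
  mile 89 (S, w=60) → cum 396
Optimal location: mile 71.

x = 71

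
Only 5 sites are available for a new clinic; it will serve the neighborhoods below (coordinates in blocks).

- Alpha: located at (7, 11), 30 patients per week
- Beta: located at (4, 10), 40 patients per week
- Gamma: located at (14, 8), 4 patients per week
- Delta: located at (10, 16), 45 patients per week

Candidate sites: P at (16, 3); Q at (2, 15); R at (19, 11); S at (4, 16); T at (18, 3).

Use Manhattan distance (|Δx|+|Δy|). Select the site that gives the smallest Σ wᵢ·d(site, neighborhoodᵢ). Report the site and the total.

Total weighted distance at each candidate:
  P (16, 3): total = 2153
  Q (2, 15): total = 1031
  R (19, 11): total = 1662
  S (4, 16): total = 822
  T (18, 3): total = 2391
Minimum is at S with total 822 blocks.

S, total 822 blocks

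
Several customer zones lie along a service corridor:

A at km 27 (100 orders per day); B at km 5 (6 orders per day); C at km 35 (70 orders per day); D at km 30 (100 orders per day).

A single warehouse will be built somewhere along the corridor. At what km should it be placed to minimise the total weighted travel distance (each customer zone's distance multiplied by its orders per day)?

x = 30

For a sum of weighted absolute distances on a line, the optimum is the weighted median (not the mean). Total weight W = 276; half-weight = 138.
Sort by position and accumulate weight:
  km 5 (B, w=6) → cum 6
  km 27 (A, w=100) → cum 106
  km 30 (D, w=100) → cum 206  ≥ 138 → median here
  km 35 (C, w=70) → cum 276
Optimal location: km 30.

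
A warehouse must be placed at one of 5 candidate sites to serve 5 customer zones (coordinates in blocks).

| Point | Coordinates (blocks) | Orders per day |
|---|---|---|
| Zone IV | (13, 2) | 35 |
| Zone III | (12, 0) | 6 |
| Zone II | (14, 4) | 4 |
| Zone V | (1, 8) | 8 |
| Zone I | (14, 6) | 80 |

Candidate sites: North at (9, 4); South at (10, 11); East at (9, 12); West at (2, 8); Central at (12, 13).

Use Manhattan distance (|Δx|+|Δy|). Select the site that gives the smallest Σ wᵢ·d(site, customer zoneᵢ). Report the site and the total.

North, total 928 blocks

Total weighted distance at each candidate:
  North (9, 4): total = 928
  South (10, 11): total = 1358
  East (9, 12): total = 1608
  West (2, 8): total = 1895
  Central (12, 13): total = 1390
Minimum is at North with total 928 blocks.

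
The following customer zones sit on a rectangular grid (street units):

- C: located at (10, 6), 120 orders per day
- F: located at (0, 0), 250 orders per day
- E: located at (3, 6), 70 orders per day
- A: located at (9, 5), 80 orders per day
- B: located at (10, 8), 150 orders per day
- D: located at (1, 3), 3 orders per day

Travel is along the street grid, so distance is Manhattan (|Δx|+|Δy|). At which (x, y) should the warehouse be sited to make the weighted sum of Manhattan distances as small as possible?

Manhattan distance separates: Σwᵢ(|x−xᵢ|+|y−yᵢ|) = Σwᵢ|x−xᵢ| + Σwᵢ|y−yᵢ|, so x and y are optimised independently as 1-D weighted medians.
Total weight W = 673; half = 336.5.
x-coordinate, sorted with cumulative weight:
  x=0 (F, w=250) cum 250
  x=1 (D, w=3) cum 253
  x=3 (E, w=70) cum 323
  x=9 (A, w=80) cum 403  ← median
  x=10 (C, w=120) cum 523
  x=10 (B, w=150) cum 673
⇒ x* = 9
y-coordinate, sorted with cumulative weight:
  y=0 (F, w=250) cum 250
  y=3 (D, w=3) cum 253
  y=5 (A, w=80) cum 333
  y=6 (C, w=120) cum 453  ← median
  y=6 (E, w=70) cum 523
  y=8 (B, w=150) cum 673
⇒ y* = 6

(9, 6)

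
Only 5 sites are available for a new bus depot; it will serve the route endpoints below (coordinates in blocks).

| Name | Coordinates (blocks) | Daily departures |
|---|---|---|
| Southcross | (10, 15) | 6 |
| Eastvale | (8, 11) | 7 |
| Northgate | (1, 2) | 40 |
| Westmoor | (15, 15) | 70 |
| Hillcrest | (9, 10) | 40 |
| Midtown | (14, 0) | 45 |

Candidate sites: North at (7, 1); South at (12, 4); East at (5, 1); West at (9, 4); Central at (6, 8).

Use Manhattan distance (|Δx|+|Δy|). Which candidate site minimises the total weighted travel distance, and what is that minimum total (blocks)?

South, total 2285 blocks

Total weighted distance at each candidate:
  North (7, 1): total = 2799
  South (12, 4): total = 2285
  East (5, 1): total = 3055
  West (9, 4): total = 2363
  Central (6, 8): total = 2581
Minimum is at South with total 2285 blocks.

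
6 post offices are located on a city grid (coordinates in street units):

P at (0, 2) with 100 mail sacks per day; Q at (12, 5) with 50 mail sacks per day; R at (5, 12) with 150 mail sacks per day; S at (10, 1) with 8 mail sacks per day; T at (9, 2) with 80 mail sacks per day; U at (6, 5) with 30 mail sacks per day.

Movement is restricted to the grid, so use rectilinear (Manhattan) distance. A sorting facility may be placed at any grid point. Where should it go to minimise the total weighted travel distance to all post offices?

(5, 5)

Manhattan distance separates: Σwᵢ(|x−xᵢ|+|y−yᵢ|) = Σwᵢ|x−xᵢ| + Σwᵢ|y−yᵢ|, so x and y are optimised independently as 1-D weighted medians.
Total weight W = 418; half = 209.
x-coordinate, sorted with cumulative weight:
  x=0 (P, w=100) cum 100
  x=5 (R, w=150) cum 250  ← median
  x=6 (U, w=30) cum 280
  x=9 (T, w=80) cum 360
  x=10 (S, w=8) cum 368
  x=12 (Q, w=50) cum 418
⇒ x* = 5
y-coordinate, sorted with cumulative weight:
  y=1 (S, w=8) cum 8
  y=2 (P, w=100) cum 108
  y=2 (T, w=80) cum 188
  y=5 (Q, w=50) cum 238  ← median
  y=5 (U, w=30) cum 268
  y=12 (R, w=150) cum 418
⇒ y* = 5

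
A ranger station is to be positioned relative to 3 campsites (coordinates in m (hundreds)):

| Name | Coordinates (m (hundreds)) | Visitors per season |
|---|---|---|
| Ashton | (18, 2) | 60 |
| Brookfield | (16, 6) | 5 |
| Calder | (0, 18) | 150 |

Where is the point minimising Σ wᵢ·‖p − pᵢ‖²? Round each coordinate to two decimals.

The minimiser of Σwᵢ‖p−pᵢ‖² is the weighted centroid p* = (Σwᵢpᵢ)/(Σwᵢ).
Σwᵢ = 215.
Σwᵢxᵢ = 60·18 + 5·16 + 150·0 = 1160.
Σwᵢyᵢ = 60·2 + 5·6 + 150·18 = 2850.
x* = 1160/215 = 5.40, y* = 2850/215 = 13.26.

(5.40, 13.26)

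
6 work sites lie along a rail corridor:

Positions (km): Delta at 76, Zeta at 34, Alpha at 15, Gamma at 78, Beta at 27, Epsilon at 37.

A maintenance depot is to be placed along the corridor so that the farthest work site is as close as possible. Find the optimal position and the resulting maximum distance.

location 46.5, max distance 31.5

The 1-center on a line is the midpoint of the two extreme points: leftmost at 15, rightmost at 78.
Optimal location = (15 + 78)/2 = 46.5; maximum distance = (78 − 15)/2 = 31.5.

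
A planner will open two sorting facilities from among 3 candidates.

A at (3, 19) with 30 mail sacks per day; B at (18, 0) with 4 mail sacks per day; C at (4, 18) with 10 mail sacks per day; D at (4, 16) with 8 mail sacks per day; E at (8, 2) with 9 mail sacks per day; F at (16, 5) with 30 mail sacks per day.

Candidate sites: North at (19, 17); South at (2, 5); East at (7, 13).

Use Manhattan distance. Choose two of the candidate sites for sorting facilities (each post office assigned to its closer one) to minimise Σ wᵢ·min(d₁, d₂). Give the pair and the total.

Evaluate every pair (each demand assigned to the nearer of the two):
  {South, East}: total = 1013
  {North, East}: total = 1058
  {North, South}: total = 1277
Best pair: {South, East} with total 1013.

{South, East}, total 1013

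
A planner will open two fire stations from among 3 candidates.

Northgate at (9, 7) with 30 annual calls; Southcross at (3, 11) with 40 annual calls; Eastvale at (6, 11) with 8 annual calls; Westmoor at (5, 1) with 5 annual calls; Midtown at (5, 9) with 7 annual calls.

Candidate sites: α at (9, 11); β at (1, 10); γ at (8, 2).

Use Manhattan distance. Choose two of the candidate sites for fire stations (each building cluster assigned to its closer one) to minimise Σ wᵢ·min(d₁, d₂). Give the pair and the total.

Evaluate every pair (each demand assigned to the nearer of the two):
  {α, β}: total = 364
  {β, γ}: total = 403
  {α, γ}: total = 446
Best pair: {α, β} with total 364.

{α, β}, total 364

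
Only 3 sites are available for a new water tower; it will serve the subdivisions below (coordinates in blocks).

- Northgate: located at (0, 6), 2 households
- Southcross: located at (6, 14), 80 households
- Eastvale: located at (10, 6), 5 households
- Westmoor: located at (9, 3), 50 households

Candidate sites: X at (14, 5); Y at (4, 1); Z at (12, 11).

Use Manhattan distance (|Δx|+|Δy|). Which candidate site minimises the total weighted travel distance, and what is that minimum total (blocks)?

Total weighted distance at each candidate:
  X (14, 5): total = 1765
  Y (4, 1): total = 1623
  Z (12, 11): total = 1339
Minimum is at Z with total 1339 blocks.

Z, total 1339 blocks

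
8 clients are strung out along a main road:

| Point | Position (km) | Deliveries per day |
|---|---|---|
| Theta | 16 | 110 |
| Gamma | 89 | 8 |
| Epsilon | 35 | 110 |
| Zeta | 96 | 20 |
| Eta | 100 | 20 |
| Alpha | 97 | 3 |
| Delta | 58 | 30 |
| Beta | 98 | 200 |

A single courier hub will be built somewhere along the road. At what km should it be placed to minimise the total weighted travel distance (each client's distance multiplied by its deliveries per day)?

x = 89

For a sum of weighted absolute distances on a line, the optimum is the weighted median (not the mean). Total weight W = 501; half-weight = 250.5.
Sort by position and accumulate weight:
  km 16 (Theta, w=110) → cum 110
  km 35 (Epsilon, w=110) → cum 220
  km 58 (Delta, w=30) → cum 250
  km 89 (Gamma, w=8) → cum 258  ≥ 250.5 → median here
  km 96 (Zeta, w=20) → cum 278
  km 97 (Alpha, w=3) → cum 281
  km 98 (Beta, w=200) → cum 481
  km 100 (Eta, w=20) → cum 501
Optimal location: km 89.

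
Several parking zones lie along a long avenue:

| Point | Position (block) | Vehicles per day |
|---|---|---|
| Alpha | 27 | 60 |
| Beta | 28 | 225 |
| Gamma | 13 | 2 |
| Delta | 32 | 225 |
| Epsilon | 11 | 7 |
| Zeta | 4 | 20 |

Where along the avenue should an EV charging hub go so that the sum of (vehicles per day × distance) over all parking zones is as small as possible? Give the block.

x = 28

For a sum of weighted absolute distances on a line, the optimum is the weighted median (not the mean). Total weight W = 539; half-weight = 269.5.
Sort by position and accumulate weight:
  block 4 (Zeta, w=20) → cum 20
  block 11 (Epsilon, w=7) → cum 27
  block 13 (Gamma, w=2) → cum 29
  block 27 (Alpha, w=60) → cum 89
  block 28 (Beta, w=225) → cum 314  ≥ 269.5 → median here
  block 32 (Delta, w=225) → cum 539
Optimal location: block 28.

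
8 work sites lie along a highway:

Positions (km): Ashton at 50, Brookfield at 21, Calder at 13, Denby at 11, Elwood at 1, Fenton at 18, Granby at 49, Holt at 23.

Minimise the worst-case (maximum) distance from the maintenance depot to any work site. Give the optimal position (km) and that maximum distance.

location 25.5, max distance 24.5

The 1-center on a line is the midpoint of the two extreme points: leftmost at 1, rightmost at 50.
Optimal location = (1 + 50)/2 = 25.5; maximum distance = (50 − 1)/2 = 24.5.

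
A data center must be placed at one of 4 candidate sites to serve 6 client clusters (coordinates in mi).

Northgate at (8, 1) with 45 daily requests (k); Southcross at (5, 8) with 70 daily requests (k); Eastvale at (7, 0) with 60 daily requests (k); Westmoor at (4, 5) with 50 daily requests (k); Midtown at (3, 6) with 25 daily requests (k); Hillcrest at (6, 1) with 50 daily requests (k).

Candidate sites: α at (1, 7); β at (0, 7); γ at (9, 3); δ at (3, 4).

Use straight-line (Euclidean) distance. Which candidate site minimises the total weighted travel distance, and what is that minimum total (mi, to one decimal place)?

Total weighted distance at each candidate:
  α (1, 7): total = 1883.4
  β (0, 7): total = 2127.8
  γ (9, 3): total = 1382.4
  δ (3, 4): total = 1247.7
Minimum is at δ with total 1247.7 mi.

δ, total 1247.7 mi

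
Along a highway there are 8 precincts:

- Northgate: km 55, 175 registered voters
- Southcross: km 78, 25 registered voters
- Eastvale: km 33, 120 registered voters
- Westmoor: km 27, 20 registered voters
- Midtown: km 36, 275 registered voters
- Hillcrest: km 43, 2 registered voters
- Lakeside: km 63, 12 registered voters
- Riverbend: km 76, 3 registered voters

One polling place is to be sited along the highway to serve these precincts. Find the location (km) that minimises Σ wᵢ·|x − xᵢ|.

For a sum of weighted absolute distances on a line, the optimum is the weighted median (not the mean). Total weight W = 632; half-weight = 316.
Sort by position and accumulate weight:
  km 27 (Westmoor, w=20) → cum 20
  km 33 (Eastvale, w=120) → cum 140
  km 36 (Midtown, w=275) → cum 415  ≥ 316 → median here
  km 43 (Hillcrest, w=2) → cum 417
  km 55 (Northgate, w=175) → cum 592
  km 63 (Lakeside, w=12) → cum 604
  km 76 (Riverbend, w=3) → cum 607
  km 78 (Southcross, w=25) → cum 632
Optimal location: km 36.

x = 36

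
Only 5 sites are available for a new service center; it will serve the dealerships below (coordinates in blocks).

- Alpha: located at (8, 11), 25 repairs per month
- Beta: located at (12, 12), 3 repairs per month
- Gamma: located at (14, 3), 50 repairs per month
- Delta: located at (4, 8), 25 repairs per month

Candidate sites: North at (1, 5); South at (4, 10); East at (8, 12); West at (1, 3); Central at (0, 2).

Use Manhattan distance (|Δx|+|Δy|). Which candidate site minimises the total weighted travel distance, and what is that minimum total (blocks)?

Total weighted distance at each candidate:
  North (1, 5): total = 1279
  South (4, 10): total = 1055
  East (8, 12): total = 987
  West (1, 3): total = 1285
  Central (0, 2): total = 1491
Minimum is at East with total 987 blocks.

East, total 987 blocks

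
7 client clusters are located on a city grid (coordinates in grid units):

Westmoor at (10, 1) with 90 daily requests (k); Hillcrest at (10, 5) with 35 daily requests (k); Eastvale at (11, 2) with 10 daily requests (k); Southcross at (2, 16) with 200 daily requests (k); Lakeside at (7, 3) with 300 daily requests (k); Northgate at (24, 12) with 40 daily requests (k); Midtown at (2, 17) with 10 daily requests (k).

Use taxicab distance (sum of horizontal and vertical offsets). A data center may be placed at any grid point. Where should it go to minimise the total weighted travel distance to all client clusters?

(7, 3)

Manhattan distance separates: Σwᵢ(|x−xᵢ|+|y−yᵢ|) = Σwᵢ|x−xᵢ| + Σwᵢ|y−yᵢ|, so x and y are optimised independently as 1-D weighted medians.
Total weight W = 685; half = 342.5.
x-coordinate, sorted with cumulative weight:
  x=2 (Southcross, w=200) cum 200
  x=2 (Midtown, w=10) cum 210
  x=7 (Lakeside, w=300) cum 510  ← median
  x=10 (Westmoor, w=90) cum 600
  x=10 (Hillcrest, w=35) cum 635
  x=11 (Eastvale, w=10) cum 645
  x=24 (Northgate, w=40) cum 685
⇒ x* = 7
y-coordinate, sorted with cumulative weight:
  y=1 (Westmoor, w=90) cum 90
  y=2 (Eastvale, w=10) cum 100
  y=3 (Lakeside, w=300) cum 400  ← median
  y=5 (Hillcrest, w=35) cum 435
  y=12 (Northgate, w=40) cum 475
  y=16 (Southcross, w=200) cum 675
  y=17 (Midtown, w=10) cum 685
⇒ y* = 3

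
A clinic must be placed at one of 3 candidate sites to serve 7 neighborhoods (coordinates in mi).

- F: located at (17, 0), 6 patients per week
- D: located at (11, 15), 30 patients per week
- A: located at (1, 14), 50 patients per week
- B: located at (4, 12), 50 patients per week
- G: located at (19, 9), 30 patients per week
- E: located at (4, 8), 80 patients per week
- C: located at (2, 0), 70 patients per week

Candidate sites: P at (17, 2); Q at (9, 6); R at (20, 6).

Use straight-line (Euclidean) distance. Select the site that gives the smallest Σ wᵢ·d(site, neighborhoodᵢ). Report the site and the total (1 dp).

Total weighted distance at each candidate:
  P (17, 2): total = 4684.7
  Q (9, 6): total = 2682.2
  R (20, 6): total = 5020.2
Minimum is at Q with total 2682.2 mi.

Q, total 2682.2 mi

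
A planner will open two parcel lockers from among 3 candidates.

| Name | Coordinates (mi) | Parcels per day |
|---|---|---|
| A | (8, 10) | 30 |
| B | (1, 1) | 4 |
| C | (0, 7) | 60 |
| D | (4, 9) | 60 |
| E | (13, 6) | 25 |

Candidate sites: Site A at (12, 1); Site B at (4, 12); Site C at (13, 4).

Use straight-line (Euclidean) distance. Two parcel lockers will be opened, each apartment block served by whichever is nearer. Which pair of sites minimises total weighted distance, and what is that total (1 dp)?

Evaluate every pair (each demand assigned to the nearer of the two):
  {Site B, Site C}: total = 794.0
  {Site A, Site B}: total = 869.8
  {Site A, Site C}: total = 1746.5
Best pair: {Site B, Site C} with total 794.0.

{Site B, Site C}, total 794.0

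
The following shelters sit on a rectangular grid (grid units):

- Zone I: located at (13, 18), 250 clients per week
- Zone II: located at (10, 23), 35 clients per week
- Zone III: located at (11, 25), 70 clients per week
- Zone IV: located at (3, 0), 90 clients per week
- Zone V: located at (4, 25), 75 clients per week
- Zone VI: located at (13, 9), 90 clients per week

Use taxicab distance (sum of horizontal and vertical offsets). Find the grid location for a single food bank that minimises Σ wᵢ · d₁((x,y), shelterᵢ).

(13, 18)

Manhattan distance separates: Σwᵢ(|x−xᵢ|+|y−yᵢ|) = Σwᵢ|x−xᵢ| + Σwᵢ|y−yᵢ|, so x and y are optimised independently as 1-D weighted medians.
Total weight W = 610; half = 305.
x-coordinate, sorted with cumulative weight:
  x=3 (Zone IV, w=90) cum 90
  x=4 (Zone V, w=75) cum 165
  x=10 (Zone II, w=35) cum 200
  x=11 (Zone III, w=70) cum 270
  x=13 (Zone I, w=250) cum 520  ← median
  x=13 (Zone VI, w=90) cum 610
⇒ x* = 13
y-coordinate, sorted with cumulative weight:
  y=0 (Zone IV, w=90) cum 90
  y=9 (Zone VI, w=90) cum 180
  y=18 (Zone I, w=250) cum 430  ← median
  y=23 (Zone II, w=35) cum 465
  y=25 (Zone III, w=70) cum 535
  y=25 (Zone V, w=75) cum 610
⇒ y* = 18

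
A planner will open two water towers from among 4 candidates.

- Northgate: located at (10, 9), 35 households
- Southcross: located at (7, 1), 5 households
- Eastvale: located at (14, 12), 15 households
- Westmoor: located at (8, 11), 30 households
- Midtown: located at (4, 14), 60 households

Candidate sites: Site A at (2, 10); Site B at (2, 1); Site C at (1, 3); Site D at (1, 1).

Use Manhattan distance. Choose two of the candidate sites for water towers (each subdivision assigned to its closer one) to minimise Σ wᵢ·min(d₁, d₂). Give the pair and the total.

Evaluate every pair (each demand assigned to the nearer of the two):
  {Site A, Site B}: total = 1120
  {Site A, Site D}: total = 1125
  {Site A, Site C}: total = 1135
  {Site B, Site C}: total = 2170
  {Site C, Site D}: total = 2175
  {Site B, Site D}: total = 2310
Best pair: {Site A, Site B} with total 1120.

{Site A, Site B}, total 1120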